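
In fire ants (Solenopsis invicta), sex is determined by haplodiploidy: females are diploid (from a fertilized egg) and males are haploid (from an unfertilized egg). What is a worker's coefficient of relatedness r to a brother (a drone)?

Her haploid brother carries none of their father's genes and a random half of their mother's genome; that half matches the maternal half of her own genome with probability 1/2: r = 1/2 · 1/2 = 1/4.

0.25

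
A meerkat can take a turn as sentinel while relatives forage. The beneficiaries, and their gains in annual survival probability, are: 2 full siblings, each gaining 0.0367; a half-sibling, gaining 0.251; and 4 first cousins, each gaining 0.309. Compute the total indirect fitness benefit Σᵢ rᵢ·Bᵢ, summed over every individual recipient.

0.25395

r to a full sibling = 1/2 (full sibs share both parents — two paths of length 2: r = 2·(1/2)^2 = 1/2).
r to a half-sibling = 0.25 (half-sibs share one parent — one path of length 2: r = (1/2)^2 = 1/4).
r to a first cousin = 0.125 (first cousins share one grandparent pair — two paths of length 4: r = 2·(1/2)^4 = 1/8).
Summing one r·B term per recipient: 2·0.5·0.0367 + 1·0.25·0.251 + 4·0.125·0.309 = 0.25395.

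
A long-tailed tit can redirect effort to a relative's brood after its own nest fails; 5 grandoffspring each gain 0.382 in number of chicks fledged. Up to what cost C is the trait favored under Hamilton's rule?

0.4775

r to a grandoffspring = 0.25 (two parent–offspring links: r = (1/2)^2 = 1/4).
Hamilton's rule: n·r·B > C, so the trait is favored while C < n·r·B = 5·0.25·0.382 = 0.4775.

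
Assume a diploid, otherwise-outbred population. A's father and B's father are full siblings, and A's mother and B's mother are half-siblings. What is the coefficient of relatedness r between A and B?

0.1875

Independent pedigree routes through distinct common ancestors add.
A and B are related in two ways: first cousins through their fathers (r = 1/8) and half first cousins through their mothers (r = 1/16).
r = 1/8 + 1/16 = 0.1875.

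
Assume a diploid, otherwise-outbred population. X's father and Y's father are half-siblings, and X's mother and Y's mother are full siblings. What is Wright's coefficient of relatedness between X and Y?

Independent pedigree routes through distinct common ancestors add.
X and Y are related in two ways: half first cousins through their fathers (r = 1/16) and first cousins through their mothers (r = 1/8).
r = 1/16 + 1/8 = 3/16 = 0.1875.

0.1875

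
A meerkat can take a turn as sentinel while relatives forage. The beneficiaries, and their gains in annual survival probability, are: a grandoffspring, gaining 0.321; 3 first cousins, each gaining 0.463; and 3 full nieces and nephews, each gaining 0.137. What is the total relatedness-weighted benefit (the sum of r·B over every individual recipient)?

r to a grandoffspring = 1/4 (two parent–offspring links: r = (1/2)^2 = 1/4).
r to a first cousin = 1/8 (first cousins share one grandparent pair — two paths of length 4: r = 2·(1/2)^4 = 1/8).
r to a full niece or nephew = 1/4 (full aunt/uncle↔niece/nephew: two paths of length 3 through the shared grandparent pair: r = 2·(1/2)^3 = 1/4).
Summing one r·B term per recipient: 1·0.25·0.321 + 3·0.125·0.463 + 3·0.25·0.137 = 0.356625.

0.356625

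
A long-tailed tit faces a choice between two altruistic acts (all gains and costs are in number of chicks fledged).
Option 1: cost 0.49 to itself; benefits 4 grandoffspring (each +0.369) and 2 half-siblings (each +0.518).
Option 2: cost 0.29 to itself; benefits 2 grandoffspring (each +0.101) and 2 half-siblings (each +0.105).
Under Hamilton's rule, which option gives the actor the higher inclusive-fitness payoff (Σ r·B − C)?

Option 1: r to a grandoffspring = 0.25.
Option 1: r to a half-sibling = 0.25.
Option 1: Σ r·B − C = (4·0.25·0.369 + 2·0.25·0.518) − 0.49 = 0.138.
Option 2: r to a grandoffspring = 0.25.
Option 2: r to a half-sibling = 0.25.
Option 2: Σ r·B − C = (2·0.25·0.101 + 2·0.25·0.105) − 0.29 = -0.187.
Option 1 has the higher net inclusive-fitness payoff.

Option 1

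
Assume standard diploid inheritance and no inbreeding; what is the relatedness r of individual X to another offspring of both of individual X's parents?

0.5

Each parent–offspring link contributes a factor of 1/2, and independent paths through distinct common ancestors add.
Full sibs share both parents — two paths of length 2: r = 2·(1/2)^2 = 1/2.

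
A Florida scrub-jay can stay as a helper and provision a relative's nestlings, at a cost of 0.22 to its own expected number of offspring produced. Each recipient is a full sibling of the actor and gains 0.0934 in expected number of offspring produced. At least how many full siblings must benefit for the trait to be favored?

5

r to a full sibling = 1/2 (full sibs share both parents — two paths of length 2: r = 2·(1/2)^2 = 1/2).
Hamilton's rule: n·r·B > C  ⇒  n > C/(r·B) = 0.22/(0.5·0.0934) = 4.711.
The smallest integer exceeding 4.711 is 5.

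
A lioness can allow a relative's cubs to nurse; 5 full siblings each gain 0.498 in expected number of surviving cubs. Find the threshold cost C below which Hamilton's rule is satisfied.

r to a full sibling = 1/2 (full sibs share both parents — two paths of length 2: r = 2·(1/2)^2 = 1/2).
Hamilton's rule: n·r·B > C, so the trait is favored while C < n·r·B = 5·0.5·0.498 = 1.245.

1.245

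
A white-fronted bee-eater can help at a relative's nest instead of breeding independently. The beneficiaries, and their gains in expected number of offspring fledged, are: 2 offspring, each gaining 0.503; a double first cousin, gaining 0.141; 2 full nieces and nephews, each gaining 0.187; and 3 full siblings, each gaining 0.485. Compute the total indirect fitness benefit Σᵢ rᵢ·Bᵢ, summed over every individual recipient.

r to an offspring = 0.5 (one parent–offspring link: r = (1/2)^1 = 1/2).
r to a double first cousin = 0.25 (double first cousins share both grandparent pairs — four paths of length 4: r = 4·(1/2)^4 = 1/4).
r to a full niece or nephew = 1/4 (full aunt/uncle↔niece/nephew: two paths of length 3 through the shared grandparent pair: r = 2·(1/2)^3 = 1/4).
r to a full sibling = 1/2 (full sibs share both parents — two paths of length 2: r = 2·(1/2)^2 = 1/2).
Summing one r·B term per recipient: 2·0.5·0.503 + 1·0.25·0.141 + 2·0.25·0.187 + 3·0.5·0.485 = 1.35925.

1.35925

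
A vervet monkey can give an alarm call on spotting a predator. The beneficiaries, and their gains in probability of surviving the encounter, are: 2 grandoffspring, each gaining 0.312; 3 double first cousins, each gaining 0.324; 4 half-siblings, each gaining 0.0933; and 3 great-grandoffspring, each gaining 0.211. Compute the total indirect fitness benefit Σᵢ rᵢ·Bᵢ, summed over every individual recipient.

0.571425

r to a grandoffspring = 0.25 (two parent–offspring links: r = (1/2)^2 = 1/4).
r to a double first cousin = 0.25 (double first cousins share both grandparent pairs — four paths of length 4: r = 4·(1/2)^4 = 1/4).
r to a half-sibling = 1/4 (half-sibs share one parent — one path of length 2: r = (1/2)^2 = 1/4).
r to a great-grandoffspring = 0.125 (three parent–offspring links: r = (1/2)^3 = 1/8).
Summing one r·B term per recipient: 2·0.25·0.312 + 3·0.25·0.324 + 4·0.25·0.0933 + 3·0.125·0.211 = 0.571425.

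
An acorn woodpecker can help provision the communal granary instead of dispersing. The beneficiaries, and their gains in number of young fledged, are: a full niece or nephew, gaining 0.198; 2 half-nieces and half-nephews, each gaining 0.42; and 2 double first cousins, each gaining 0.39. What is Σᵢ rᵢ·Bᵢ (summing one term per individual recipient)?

r to a full niece or nephew = 0.25 (full aunt/uncle↔niece/nephew: two paths of length 3 through the shared grandparent pair: r = 2·(1/2)^3 = 1/4).
r to a half-niece or half-nephew = 0.125 (half-aunt/uncle↔niece/nephew: one path of length 3: r = (1/2)^3 = 1/8).
r to a double first cousin = 1/4 (double first cousins share both grandparent pairs — four paths of length 4: r = 4·(1/2)^4 = 1/4).
Summing one r·B term per recipient: 1·0.25·0.198 + 2·0.125·0.42 + 2·0.25·0.39 = 0.3495.

0.3495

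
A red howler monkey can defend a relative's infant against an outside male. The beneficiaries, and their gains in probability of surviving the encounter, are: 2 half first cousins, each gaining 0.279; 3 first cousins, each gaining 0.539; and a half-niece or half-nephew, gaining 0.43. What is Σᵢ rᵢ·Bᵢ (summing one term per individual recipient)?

0.29075

r to a half first cousin = 1/16 (half first cousins share one grandparent — one path of length 4: r = (1/2)^4 = 1/16).
r to a first cousin = 0.125 (first cousins share one grandparent pair — two paths of length 4: r = 2·(1/2)^4 = 1/8).
r to a half-niece or half-nephew = 1/8 (half-aunt/uncle↔niece/nephew: one path of length 3: r = (1/2)^3 = 1/8).
Summing one r·B term per recipient: 2·0.0625·0.279 + 3·0.125·0.539 + 1·0.125·0.43 = 0.29075.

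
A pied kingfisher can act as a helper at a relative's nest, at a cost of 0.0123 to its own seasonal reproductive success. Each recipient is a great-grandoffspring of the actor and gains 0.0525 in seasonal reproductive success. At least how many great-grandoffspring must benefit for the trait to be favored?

2

r to a great-grandoffspring = 1/8 (three parent–offspring links: r = (1/2)^3 = 1/8).
Hamilton's rule: n·r·B > C  ⇒  n > C/(r·B) = 0.0123/(0.125·0.0525) = 1.874.
The smallest integer exceeding 1.874 is 2.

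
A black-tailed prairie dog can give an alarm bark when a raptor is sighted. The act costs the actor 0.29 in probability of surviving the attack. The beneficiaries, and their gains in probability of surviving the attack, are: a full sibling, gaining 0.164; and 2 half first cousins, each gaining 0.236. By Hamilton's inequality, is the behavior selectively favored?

Hamilton's rule: the trait is favored when the sum of r·B over every recipient exceeds the actor's cost C.
r to a full sibling = 0.5 (full sibs share both parents — two paths of length 2: r = 2·(1/2)^2 = 1/2).
r to a half first cousin = 1/16 (half first cousins share one grandparent — one path of length 4: r = (1/2)^4 = 1/16).
Summing one r·B term per recipient: 1·0.5·0.164 + 2·0.0625·0.236 = 0.1115.
0.1115 < 0.29: the indirect benefit is less than the cost.

No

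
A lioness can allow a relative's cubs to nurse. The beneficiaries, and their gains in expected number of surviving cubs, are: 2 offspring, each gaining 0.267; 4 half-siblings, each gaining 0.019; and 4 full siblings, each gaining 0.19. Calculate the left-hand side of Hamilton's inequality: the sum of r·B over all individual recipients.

r to an offspring = 1/2 (one parent–offspring link: r = (1/2)^1 = 1/2).
r to a half-sibling = 0.25 (half-sibs share one parent — one path of length 2: r = (1/2)^2 = 1/4).
r to a full sibling = 1/2 (full sibs share both parents — two paths of length 2: r = 2·(1/2)^2 = 1/2).
Summing one r·B term per recipient: 2·0.5·0.267 + 4·0.25·0.019 + 4·0.5·0.19 = 0.666.

0.666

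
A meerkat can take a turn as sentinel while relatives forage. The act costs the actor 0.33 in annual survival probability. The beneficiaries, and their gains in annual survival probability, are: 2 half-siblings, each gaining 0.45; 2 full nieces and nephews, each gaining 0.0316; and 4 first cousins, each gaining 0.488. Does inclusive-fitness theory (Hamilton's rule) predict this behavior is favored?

Hamilton's rule: the trait is favored when the sum of r·B over every recipient exceeds the actor's cost C.
r to a half-sibling = 1/4 (half-sibs share one parent — one path of length 2: r = (1/2)^2 = 1/4).
r to a full niece or nephew = 0.25 (full aunt/uncle↔niece/nephew: two paths of length 3 through the shared grandparent pair: r = 2·(1/2)^3 = 1/4).
r to a first cousin = 1/8 (first cousins share one grandparent pair — two paths of length 4: r = 2·(1/2)^4 = 1/8).
Summing one r·B term per recipient: 2·0.25·0.45 + 2·0.25·0.0316 + 4·0.125·0.488 = 0.4848.
0.4848 > 0.33: the indirect benefit exceeds the cost.

Yes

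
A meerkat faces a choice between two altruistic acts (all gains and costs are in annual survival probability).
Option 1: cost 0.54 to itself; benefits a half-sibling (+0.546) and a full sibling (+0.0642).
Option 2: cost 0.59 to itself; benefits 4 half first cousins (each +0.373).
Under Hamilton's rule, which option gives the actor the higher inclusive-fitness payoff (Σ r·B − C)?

Option 1: r to a half-sibling = 0.25.
Option 1: r to a full sibling = 0.5.
Option 1: Σ r·B − C = (1·0.25·0.546 + 1·0.5·0.0642) − 0.54 = -0.3714.
Option 2: r to a half first cousin = 0.0625.
Option 2: Σ r·B − C = (4·0.0625·0.373) − 0.59 = -0.49675.
Option 1 has the higher net inclusive-fitness payoff.

Option 1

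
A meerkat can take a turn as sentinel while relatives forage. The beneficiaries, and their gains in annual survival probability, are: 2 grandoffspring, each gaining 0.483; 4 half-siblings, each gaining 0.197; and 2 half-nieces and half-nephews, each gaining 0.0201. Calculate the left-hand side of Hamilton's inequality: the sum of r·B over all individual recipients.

0.443525

r to a grandoffspring = 1/4 (two parent–offspring links: r = (1/2)^2 = 1/4).
r to a half-sibling = 0.25 (half-sibs share one parent — one path of length 2: r = (1/2)^2 = 1/4).
r to a half-niece or half-nephew = 0.125 (half-aunt/uncle↔niece/nephew: one path of length 3: r = (1/2)^3 = 1/8).
Summing one r·B term per recipient: 2·0.25·0.483 + 4·0.25·0.197 + 2·0.125·0.0201 = 0.443525.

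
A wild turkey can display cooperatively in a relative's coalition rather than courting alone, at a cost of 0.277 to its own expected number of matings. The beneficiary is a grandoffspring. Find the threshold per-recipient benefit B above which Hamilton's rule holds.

r to a grandoffspring = 1/4 (two parent–offspring links: r = (1/2)^2 = 1/4).
Hamilton's rule with n recipients of equal r: n·r·B > C, so B > C/(n·r) = 0.277/(1·0.25) = 1.108.

1.108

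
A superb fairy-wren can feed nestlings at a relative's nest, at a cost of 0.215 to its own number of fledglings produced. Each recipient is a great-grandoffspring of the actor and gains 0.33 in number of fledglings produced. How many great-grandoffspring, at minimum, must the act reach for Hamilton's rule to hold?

6

r to a great-grandoffspring = 0.125 (three parent–offspring links: r = (1/2)^3 = 1/8).
Hamilton's rule: n·r·B > C  ⇒  n > C/(r·B) = 0.215/(0.125·0.33) = 5.212.
The smallest integer exceeding 5.212 is 6.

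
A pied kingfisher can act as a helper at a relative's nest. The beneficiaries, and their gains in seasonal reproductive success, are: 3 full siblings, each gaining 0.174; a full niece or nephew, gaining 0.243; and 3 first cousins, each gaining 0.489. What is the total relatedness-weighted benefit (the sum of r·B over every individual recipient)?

r to a full sibling = 1/2 (full sibs share both parents — two paths of length 2: r = 2·(1/2)^2 = 1/2).
r to a full niece or nephew = 1/4 (full aunt/uncle↔niece/nephew: two paths of length 3 through the shared grandparent pair: r = 2·(1/2)^3 = 1/4).
r to a first cousin = 0.125 (first cousins share one grandparent pair — two paths of length 4: r = 2·(1/2)^4 = 1/8).
Summing one r·B term per recipient: 3·0.5·0.174 + 1·0.25·0.243 + 3·0.125·0.489 = 0.505125.

0.505125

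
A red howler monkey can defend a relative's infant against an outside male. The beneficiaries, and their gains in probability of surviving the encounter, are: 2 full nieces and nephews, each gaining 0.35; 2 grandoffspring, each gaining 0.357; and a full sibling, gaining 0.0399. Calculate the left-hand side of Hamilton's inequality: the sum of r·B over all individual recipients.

r to a full niece or nephew = 0.25 (full aunt/uncle↔niece/nephew: two paths of length 3 through the shared grandparent pair: r = 2·(1/2)^3 = 1/4).
r to a grandoffspring = 0.25 (two parent–offspring links: r = (1/2)^2 = 1/4).
r to a full sibling = 0.5 (full sibs share both parents — two paths of length 2: r = 2·(1/2)^2 = 1/2).
Summing one r·B term per recipient: 2·0.25·0.35 + 2·0.25·0.357 + 1·0.5·0.0399 = 0.37345.

0.37345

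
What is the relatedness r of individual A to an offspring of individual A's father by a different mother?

Each parent–offspring link contributes a factor of 1/2, and independent paths through distinct common ancestors add.
Half-sibs share one parent — one path of length 2: r = (1/2)^2 = 1/4.

0.25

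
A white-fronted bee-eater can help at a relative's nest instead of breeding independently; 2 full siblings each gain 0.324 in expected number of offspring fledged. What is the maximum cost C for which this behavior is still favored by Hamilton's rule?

0.324

r to a full sibling = 1/2 (full sibs share both parents — two paths of length 2: r = 2·(1/2)^2 = 1/2).
Hamilton's rule: n·r·B > C, so the trait is favored while C < n·r·B = 2·0.5·0.324 = 0.324.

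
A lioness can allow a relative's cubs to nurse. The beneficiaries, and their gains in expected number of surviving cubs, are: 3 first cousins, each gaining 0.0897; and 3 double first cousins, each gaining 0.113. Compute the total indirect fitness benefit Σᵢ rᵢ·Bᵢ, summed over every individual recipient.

0.1183875

r to a first cousin = 0.125 (first cousins share one grandparent pair — two paths of length 4: r = 2·(1/2)^4 = 1/8).
r to a double first cousin = 1/4 (double first cousins share both grandparent pairs — four paths of length 4: r = 4·(1/2)^4 = 1/4).
Summing one r·B term per recipient: 3·0.125·0.0897 + 3·0.25·0.113 = 0.1183875.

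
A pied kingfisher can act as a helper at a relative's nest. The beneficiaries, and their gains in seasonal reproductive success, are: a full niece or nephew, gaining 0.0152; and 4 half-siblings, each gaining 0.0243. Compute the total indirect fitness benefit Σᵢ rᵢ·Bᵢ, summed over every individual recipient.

r to a full niece or nephew = 0.25 (full aunt/uncle↔niece/nephew: two paths of length 3 through the shared grandparent pair: r = 2·(1/2)^3 = 1/4).
r to a half-sibling = 1/4 (half-sibs share one parent — one path of length 2: r = (1/2)^2 = 1/4).
Summing one r·B term per recipient: 1·0.25·0.0152 + 4·0.25·0.0243 = 0.0281.

0.0281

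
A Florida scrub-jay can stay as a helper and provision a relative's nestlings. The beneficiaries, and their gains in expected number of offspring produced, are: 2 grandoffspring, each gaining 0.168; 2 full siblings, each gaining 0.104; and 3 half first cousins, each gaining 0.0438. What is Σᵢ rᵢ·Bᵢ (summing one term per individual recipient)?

0.1962125

r to a grandoffspring = 1/4 (two parent–offspring links: r = (1/2)^2 = 1/4).
r to a full sibling = 0.5 (full sibs share both parents — two paths of length 2: r = 2·(1/2)^2 = 1/2).
r to a half first cousin = 1/16 (half first cousins share one grandparent — one path of length 4: r = (1/2)^4 = 1/16).
Summing one r·B term per recipient: 2·0.25·0.168 + 2·0.5·0.104 + 3·0.0625·0.0438 = 0.1962125.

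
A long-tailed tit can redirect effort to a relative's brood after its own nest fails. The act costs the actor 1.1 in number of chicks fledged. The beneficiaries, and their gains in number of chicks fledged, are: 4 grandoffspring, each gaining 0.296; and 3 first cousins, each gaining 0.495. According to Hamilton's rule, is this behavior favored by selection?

No

Hamilton's rule: the trait is favored when the sum of r·B over every recipient exceeds the actor's cost C.
r to a grandoffspring = 0.25 (two parent–offspring links: r = (1/2)^2 = 1/4).
r to a first cousin = 1/8 (first cousins share one grandparent pair — two paths of length 4: r = 2·(1/2)^4 = 1/8).
Summing one r·B term per recipient: 4·0.25·0.296 + 3·0.125·0.495 = 0.481625.
0.481625 < 1.1: the indirect benefit is less than the cost.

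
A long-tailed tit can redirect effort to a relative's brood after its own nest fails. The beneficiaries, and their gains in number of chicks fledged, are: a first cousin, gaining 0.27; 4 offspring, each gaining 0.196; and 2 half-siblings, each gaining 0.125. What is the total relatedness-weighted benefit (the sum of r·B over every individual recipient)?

r to a first cousin = 1/8 (first cousins share one grandparent pair — two paths of length 4: r = 2·(1/2)^4 = 1/8).
r to an offspring = 0.5 (one parent–offspring link: r = (1/2)^1 = 1/2).
r to a half-sibling = 1/4 (half-sibs share one parent — one path of length 2: r = (1/2)^2 = 1/4).
Summing one r·B term per recipient: 1·0.125·0.27 + 4·0.5·0.196 + 2·0.25·0.125 = 0.48825.

0.48825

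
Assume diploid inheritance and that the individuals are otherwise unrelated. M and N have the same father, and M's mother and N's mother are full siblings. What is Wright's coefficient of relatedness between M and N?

With two independent routes of shared ancestry, r is the sum of the two contributions.
M and N are related in two ways: half-sibs through their shared father (r = 1/4) and first cousins through their mothers (r = 1/8).
r = 1/4 + 1/8 = 0.375.

0.375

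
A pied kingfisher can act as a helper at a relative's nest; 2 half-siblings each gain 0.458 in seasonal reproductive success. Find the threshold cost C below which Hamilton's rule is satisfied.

r to a half-sibling = 1/4 (half-sibs share one parent — one path of length 2: r = (1/2)^2 = 1/4).
Hamilton's rule: n·r·B > C, so the trait is favored while C < n·r·B = 2·0.25·0.458 = 0.229.

0.229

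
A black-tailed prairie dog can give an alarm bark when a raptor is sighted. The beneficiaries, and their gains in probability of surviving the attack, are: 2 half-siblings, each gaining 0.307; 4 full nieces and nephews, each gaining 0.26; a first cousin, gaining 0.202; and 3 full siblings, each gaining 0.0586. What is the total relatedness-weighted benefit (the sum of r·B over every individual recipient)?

0.52665

r to a half-sibling = 1/4 (half-sibs share one parent — one path of length 2: r = (1/2)^2 = 1/4).
r to a full niece or nephew = 1/4 (full aunt/uncle↔niece/nephew: two paths of length 3 through the shared grandparent pair: r = 2·(1/2)^3 = 1/4).
r to a first cousin = 0.125 (first cousins share one grandparent pair — two paths of length 4: r = 2·(1/2)^4 = 1/8).
r to a full sibling = 1/2 (full sibs share both parents — two paths of length 2: r = 2·(1/2)^2 = 1/2).
Summing one r·B term per recipient: 2·0.25·0.307 + 4·0.25·0.26 + 1·0.125·0.202 + 3·0.5·0.0586 = 0.52665.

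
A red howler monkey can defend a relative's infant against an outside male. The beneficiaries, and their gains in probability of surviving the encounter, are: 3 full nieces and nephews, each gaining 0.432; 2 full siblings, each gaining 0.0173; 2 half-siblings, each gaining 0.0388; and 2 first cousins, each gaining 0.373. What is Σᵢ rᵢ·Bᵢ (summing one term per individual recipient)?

r to a full niece or nephew = 1/4 (full aunt/uncle↔niece/nephew: two paths of length 3 through the shared grandparent pair: r = 2·(1/2)^3 = 1/4).
r to a full sibling = 0.5 (full sibs share both parents — two paths of length 2: r = 2·(1/2)^2 = 1/2).
r to a half-sibling = 0.25 (half-sibs share one parent — one path of length 2: r = (1/2)^2 = 1/4).
r to a first cousin = 0.125 (first cousins share one grandparent pair — two paths of length 4: r = 2·(1/2)^4 = 1/8).
Summing one r·B term per recipient: 3·0.25·0.432 + 2·0.5·0.0173 + 2·0.25·0.0388 + 2·0.125·0.373 = 0.45395.

0.45395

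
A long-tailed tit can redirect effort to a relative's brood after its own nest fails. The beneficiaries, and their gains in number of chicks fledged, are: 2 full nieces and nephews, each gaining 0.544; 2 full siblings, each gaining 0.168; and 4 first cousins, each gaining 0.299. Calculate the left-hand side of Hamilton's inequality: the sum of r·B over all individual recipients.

r to a full niece or nephew = 1/4 (full aunt/uncle↔niece/nephew: two paths of length 3 through the shared grandparent pair: r = 2·(1/2)^3 = 1/4).
r to a full sibling = 0.5 (full sibs share both parents — two paths of length 2: r = 2·(1/2)^2 = 1/2).
r to a first cousin = 0.125 (first cousins share one grandparent pair — two paths of length 4: r = 2·(1/2)^4 = 1/8).
Summing one r·B term per recipient: 2·0.25·0.544 + 2·0.5·0.168 + 4·0.125·0.299 = 0.5895.

0.5895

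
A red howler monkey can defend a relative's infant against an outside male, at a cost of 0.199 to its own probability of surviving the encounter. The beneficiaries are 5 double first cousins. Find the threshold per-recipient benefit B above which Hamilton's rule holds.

0.1592

r to a double first cousin = 1/4 (double first cousins share both grandparent pairs — four paths of length 4: r = 4·(1/2)^4 = 1/4).
Hamilton's rule with n recipients of equal r: n·r·B > C, so B > C/(n·r) = 0.199/(5·0.25) = 0.1592.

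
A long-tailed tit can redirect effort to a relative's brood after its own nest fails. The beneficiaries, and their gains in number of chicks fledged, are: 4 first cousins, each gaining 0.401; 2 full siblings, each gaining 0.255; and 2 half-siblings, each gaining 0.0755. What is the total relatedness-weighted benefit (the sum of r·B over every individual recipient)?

r to a first cousin = 1/8 (first cousins share one grandparent pair — two paths of length 4: r = 2·(1/2)^4 = 1/8).
r to a full sibling = 0.5 (full sibs share both parents — two paths of length 2: r = 2·(1/2)^2 = 1/2).
r to a half-sibling = 0.25 (half-sibs share one parent — one path of length 2: r = (1/2)^2 = 1/4).
Summing one r·B term per recipient: 4·0.125·0.401 + 2·0.5·0.255 + 2·0.25·0.0755 = 0.49325.

0.49325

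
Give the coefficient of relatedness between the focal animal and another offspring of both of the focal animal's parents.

Each parent–offspring link contributes a factor of 1/2, and independent paths through distinct common ancestors add.
Full sibs share both parents — two paths of length 2: r = 2·(1/2)^2 = 1/2.

0.5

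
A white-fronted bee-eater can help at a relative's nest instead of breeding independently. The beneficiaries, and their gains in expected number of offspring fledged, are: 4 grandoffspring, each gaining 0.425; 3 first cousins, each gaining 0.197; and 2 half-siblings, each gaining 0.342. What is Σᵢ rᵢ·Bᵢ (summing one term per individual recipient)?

r to a grandoffspring = 0.25 (two parent–offspring links: r = (1/2)^2 = 1/4).
r to a first cousin = 1/8 (first cousins share one grandparent pair — two paths of length 4: r = 2·(1/2)^4 = 1/8).
r to a half-sibling = 0.25 (half-sibs share one parent — one path of length 2: r = (1/2)^2 = 1/4).
Summing one r·B term per recipient: 4·0.25·0.425 + 3·0.125·0.197 + 2·0.25·0.342 = 0.669875.

0.669875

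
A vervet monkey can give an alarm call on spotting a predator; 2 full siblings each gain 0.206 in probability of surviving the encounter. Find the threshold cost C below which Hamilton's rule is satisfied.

0.206

r to a full sibling = 1/2 (full sibs share both parents — two paths of length 2: r = 2·(1/2)^2 = 1/2).
Hamilton's rule: n·r·B > C, so the trait is favored while C < n·r·B = 2·0.5·0.206 = 0.206.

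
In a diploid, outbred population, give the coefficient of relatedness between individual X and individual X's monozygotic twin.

Each parent–offspring link contributes a factor of 1/2, and independent paths through distinct common ancestors add.
Monozygotic twins share every allele identical by descent: r = 1.

1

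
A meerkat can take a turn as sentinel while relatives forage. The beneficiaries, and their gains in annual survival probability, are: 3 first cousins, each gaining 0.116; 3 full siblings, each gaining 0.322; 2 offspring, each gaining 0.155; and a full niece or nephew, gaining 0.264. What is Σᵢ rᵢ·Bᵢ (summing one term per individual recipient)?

r to a first cousin = 0.125 (first cousins share one grandparent pair — two paths of length 4: r = 2·(1/2)^4 = 1/8).
r to a full sibling = 0.5 (full sibs share both parents — two paths of length 2: r = 2·(1/2)^2 = 1/2).
r to an offspring = 1/2 (one parent–offspring link: r = (1/2)^1 = 1/2).
r to a full niece or nephew = 1/4 (full aunt/uncle↔niece/nephew: two paths of length 3 through the shared grandparent pair: r = 2·(1/2)^3 = 1/4).
Summing one r·B term per recipient: 3·0.125·0.116 + 3·0.5·0.322 + 2·0.5·0.155 + 1·0.25·0.264 = 0.7475.

0.7475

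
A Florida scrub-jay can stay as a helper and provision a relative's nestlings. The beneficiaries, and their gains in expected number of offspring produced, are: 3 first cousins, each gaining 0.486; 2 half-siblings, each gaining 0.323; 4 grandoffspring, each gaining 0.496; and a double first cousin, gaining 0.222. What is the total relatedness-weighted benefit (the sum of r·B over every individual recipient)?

0.89525

r to a first cousin = 1/8 (first cousins share one grandparent pair — two paths of length 4: r = 2·(1/2)^4 = 1/8).
r to a half-sibling = 0.25 (half-sibs share one parent — one path of length 2: r = (1/2)^2 = 1/4).
r to a grandoffspring = 0.25 (two parent–offspring links: r = (1/2)^2 = 1/4).
r to a double first cousin = 1/4 (double first cousins share both grandparent pairs — four paths of length 4: r = 4·(1/2)^4 = 1/4).
Summing one r·B term per recipient: 3·0.125·0.486 + 2·0.25·0.323 + 4·0.25·0.496 + 1·0.25·0.222 = 0.89525.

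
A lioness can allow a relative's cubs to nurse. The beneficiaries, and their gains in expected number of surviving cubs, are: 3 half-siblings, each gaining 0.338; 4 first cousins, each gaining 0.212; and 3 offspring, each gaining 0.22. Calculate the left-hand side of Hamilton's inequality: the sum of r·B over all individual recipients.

0.6895

r to a half-sibling = 0.25 (half-sibs share one parent — one path of length 2: r = (1/2)^2 = 1/4).
r to a first cousin = 0.125 (first cousins share one grandparent pair — two paths of length 4: r = 2·(1/2)^4 = 1/8).
r to an offspring = 0.5 (one parent–offspring link: r = (1/2)^1 = 1/2).
Summing one r·B term per recipient: 3·0.25·0.338 + 4·0.125·0.212 + 3·0.5·0.22 = 0.6895.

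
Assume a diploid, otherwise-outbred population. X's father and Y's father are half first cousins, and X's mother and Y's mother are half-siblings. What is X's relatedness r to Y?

With two independent routes of shared ancestry, r is the sum of the two contributions.
X and Y are related in two ways: half second cousins through their fathers (r = 1/64) and half first cousins through their mothers (r = 1/16).
r = 1/64 + 1/16 = 0.078125.

0.078125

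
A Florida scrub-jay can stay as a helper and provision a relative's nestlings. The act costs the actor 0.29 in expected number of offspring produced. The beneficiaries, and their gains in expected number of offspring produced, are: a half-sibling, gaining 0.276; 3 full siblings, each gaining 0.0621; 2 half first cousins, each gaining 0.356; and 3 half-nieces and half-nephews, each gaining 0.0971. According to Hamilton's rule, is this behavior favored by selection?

Hamilton's rule: the trait is favored when the sum of r·B over every recipient exceeds the actor's cost C.
r to a half-sibling = 1/4 (half-sibs share one parent — one path of length 2: r = (1/2)^2 = 1/4).
r to a full sibling = 0.5 (full sibs share both parents — two paths of length 2: r = 2·(1/2)^2 = 1/2).
r to a half first cousin = 1/16 (half first cousins share one grandparent — one path of length 4: r = (1/2)^4 = 1/16).
r to a half-niece or half-nephew = 1/8 (half-aunt/uncle↔niece/nephew: one path of length 3: r = (1/2)^3 = 1/8).
Summing one r·B term per recipient: 1·0.25·0.276 + 3·0.5·0.0621 + 2·0.0625·0.356 + 3·0.125·0.0971 = 0.2430625.
0.2430625 < 0.29: the indirect benefit is less than the cost.

No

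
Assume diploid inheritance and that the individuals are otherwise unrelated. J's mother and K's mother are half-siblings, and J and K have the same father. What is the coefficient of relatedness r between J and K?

Independent pedigree routes through distinct common ancestors add.
J and K are related in two ways: half first cousins through their mothers (r = 1/16) and half-sibs through their shared father (r = 1/4).
r = 1/16 + 1/4 = 5/16 = 0.3125.

0.3125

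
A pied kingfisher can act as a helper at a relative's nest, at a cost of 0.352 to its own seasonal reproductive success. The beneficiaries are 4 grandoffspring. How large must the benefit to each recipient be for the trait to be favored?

0.352

r to a grandoffspring = 1/4 (two parent–offspring links: r = (1/2)^2 = 1/4).
Hamilton's rule with n recipients of equal r: n·r·B > C, so B > C/(n·r) = 0.352/(4·0.25) = 0.352.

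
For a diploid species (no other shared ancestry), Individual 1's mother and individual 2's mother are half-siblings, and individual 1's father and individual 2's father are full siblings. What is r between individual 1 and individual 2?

0.1875

With two independent routes of shared ancestry, r is the sum of the two contributions.
Individual 1 and individual 2 are related in two ways: half first cousins through their mothers (r = 1/16) and first cousins through their fathers (r = 1/8).
r = 1/16 + 1/8 = 3/16 = 0.1875.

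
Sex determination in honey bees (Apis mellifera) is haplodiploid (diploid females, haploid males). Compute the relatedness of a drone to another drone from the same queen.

0.5

Haploid brothers each carry a random half of the queen's diploid genome, so on average they share half: r = 1/2.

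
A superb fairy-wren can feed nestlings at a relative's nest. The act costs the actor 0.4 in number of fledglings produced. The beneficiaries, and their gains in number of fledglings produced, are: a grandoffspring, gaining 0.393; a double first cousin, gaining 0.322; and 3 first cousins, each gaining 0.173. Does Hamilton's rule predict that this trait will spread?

Hamilton's rule: the trait is favored when the sum of r·B over every recipient exceeds the actor's cost C.
r to a grandoffspring = 1/4 (two parent–offspring links: r = (1/2)^2 = 1/4).
r to a double first cousin = 0.25 (double first cousins share both grandparent pairs — four paths of length 4: r = 4·(1/2)^4 = 1/4).
r to a first cousin = 0.125 (first cousins share one grandparent pair — two paths of length 4: r = 2·(1/2)^4 = 1/8).
Summing one r·B term per recipient: 1·0.25·0.393 + 1·0.25·0.322 + 3·0.125·0.173 = 0.243625.
0.243625 < 0.4: the indirect benefit is less than the cost.

No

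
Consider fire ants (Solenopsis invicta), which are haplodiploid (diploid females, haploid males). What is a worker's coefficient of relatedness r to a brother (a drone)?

Her haploid brother carries none of their father's genes and a random half of their mother's genome; that half matches the maternal half of her own genome with probability 1/2: r = 1/2 · 1/2 = 1/4.

0.25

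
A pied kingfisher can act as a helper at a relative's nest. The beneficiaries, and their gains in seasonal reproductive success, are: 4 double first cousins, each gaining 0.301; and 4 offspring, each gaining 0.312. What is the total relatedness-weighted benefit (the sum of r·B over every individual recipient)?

0.925

r to a double first cousin = 1/4 (double first cousins share both grandparent pairs — four paths of length 4: r = 4·(1/2)^4 = 1/4).
r to an offspring = 1/2 (one parent–offspring link: r = (1/2)^1 = 1/2).
Summing one r·B term per recipient: 4·0.25·0.301 + 4·0.5·0.312 = 0.925.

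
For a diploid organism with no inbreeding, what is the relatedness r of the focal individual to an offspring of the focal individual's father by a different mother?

Each parent–offspring link contributes a factor of 1/2, and independent paths through distinct common ancestors add.
Half-sibs share one parent — one path of length 2: r = (1/2)^2 = 1/4.

0.25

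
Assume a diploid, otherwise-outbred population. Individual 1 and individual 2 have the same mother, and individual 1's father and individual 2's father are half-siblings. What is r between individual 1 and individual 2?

Relatedness sums over independent paths through distinct common ancestors.
Individual 1 and individual 2 are related in two ways: half-sibs through their shared mother (r = 1/4) and half first cousins through their fathers (r = 1/16).
r = 1/4 + 1/16 = 5/16 = 0.3125.

0.3125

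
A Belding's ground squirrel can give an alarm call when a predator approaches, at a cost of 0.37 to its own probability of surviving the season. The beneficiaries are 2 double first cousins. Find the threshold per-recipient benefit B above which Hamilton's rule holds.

r to a double first cousin = 1/4 (double first cousins share both grandparent pairs — four paths of length 4: r = 4·(1/2)^4 = 1/4).
Hamilton's rule with n recipients of equal r: n·r·B > C, so B > C/(n·r) = 0.37/(2·0.25) = 0.74.

0.74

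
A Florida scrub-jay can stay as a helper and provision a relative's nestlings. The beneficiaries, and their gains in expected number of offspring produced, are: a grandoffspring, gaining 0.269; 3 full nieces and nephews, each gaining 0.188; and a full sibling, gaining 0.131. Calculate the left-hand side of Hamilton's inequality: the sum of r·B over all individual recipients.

r to a grandoffspring = 0.25 (two parent–offspring links: r = (1/2)^2 = 1/4).
r to a full niece or nephew = 0.25 (full aunt/uncle↔niece/nephew: two paths of length 3 through the shared grandparent pair: r = 2·(1/2)^3 = 1/4).
r to a full sibling = 0.5 (full sibs share both parents — two paths of length 2: r = 2·(1/2)^2 = 1/2).
Summing one r·B term per recipient: 1·0.25·0.269 + 3·0.25·0.188 + 1·0.5·0.131 = 0.27375.

0.27375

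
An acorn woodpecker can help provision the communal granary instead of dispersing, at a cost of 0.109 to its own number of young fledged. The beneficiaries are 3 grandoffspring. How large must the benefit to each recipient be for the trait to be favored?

r to a grandoffspring = 1/4 (two parent–offspring links: r = (1/2)^2 = 1/4).
Hamilton's rule with n recipients of equal r: n·r·B > C, so B > C/(n·r) = 0.109/(3·0.25) = 0.1453.

0.1453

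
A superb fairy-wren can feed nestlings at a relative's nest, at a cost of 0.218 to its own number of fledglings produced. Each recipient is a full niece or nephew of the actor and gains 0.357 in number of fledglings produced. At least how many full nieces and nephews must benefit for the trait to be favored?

r to a full niece or nephew = 0.25 (full aunt/uncle↔niece/nephew: two paths of length 3 through the shared grandparent pair: r = 2·(1/2)^3 = 1/4).
Hamilton's rule: n·r·B > C  ⇒  n > C/(r·B) = 0.218/(0.25·0.357) = 2.443.
The smallest integer exceeding 2.443 is 3.

3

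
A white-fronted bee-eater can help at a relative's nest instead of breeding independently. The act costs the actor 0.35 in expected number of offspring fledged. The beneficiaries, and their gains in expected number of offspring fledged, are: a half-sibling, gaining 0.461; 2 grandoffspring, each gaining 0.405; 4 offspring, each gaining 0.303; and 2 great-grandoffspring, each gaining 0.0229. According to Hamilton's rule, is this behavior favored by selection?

Hamilton's rule: the trait is favored when the sum of r·B over every recipient exceeds the actor's cost C.
r to a half-sibling = 0.25 (half-sibs share one parent — one path of length 2: r = (1/2)^2 = 1/4).
r to a grandoffspring = 1/4 (two parent–offspring links: r = (1/2)^2 = 1/4).
r to an offspring = 0.5 (one parent–offspring link: r = (1/2)^1 = 1/2).
r to a great-grandoffspring = 1/8 (three parent–offspring links: r = (1/2)^3 = 1/8).
Summing one r·B term per recipient: 1·0.25·0.461 + 2·0.25·0.405 + 4·0.5·0.303 + 2·0.125·0.0229 = 0.929475.
0.929475 > 0.35: the indirect benefit exceeds the cost.

Yes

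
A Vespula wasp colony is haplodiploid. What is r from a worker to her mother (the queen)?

0.5

One meiotic link between diploid queen and diploid daughter: r = 1/2.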